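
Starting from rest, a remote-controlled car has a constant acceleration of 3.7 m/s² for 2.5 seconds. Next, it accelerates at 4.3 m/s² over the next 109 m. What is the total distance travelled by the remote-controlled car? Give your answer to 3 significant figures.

Phase 1 (accelerating): v₀ = 0 m/s, a = 3.7 m/s².
v = v₀ + at = 0 + (3.7)(2.5) = 9.25 m/s
Δx = v₀t + ½at² = 0·2.5 + 0.5·3.7·2.5² = 11.6 m

Phase 2 (accelerating): v₀ = 9.25 m/s, a = 4.3 m/s².
v² = v₀² + 2aΔx = 9.25² + 2·4.3·109 = 1020 → v = 32.0 m/s
t = (v − v₀)/a = (32.0 − 9.25)/4.3 = 5.29 s
Total distance = 11.6 + 109 = 121 m

121 m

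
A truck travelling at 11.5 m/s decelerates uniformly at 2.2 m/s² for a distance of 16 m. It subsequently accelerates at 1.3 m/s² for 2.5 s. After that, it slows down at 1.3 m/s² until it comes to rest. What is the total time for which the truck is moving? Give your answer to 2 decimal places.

12.70 s

Phase 1 (decelerating): v₀ = 11.5 m/s, a = -2.2 m/s².
v² = v₀² + 2aΔx = 11.5² + 2·-2.2·16 = 61.8 → v = 7.86 m/s
t = (v − v₀)/a = (7.86 − 11.5)/-2.2 = 1.65 s

Phase 2 (accelerating): v₀ = 7.86 m/s, a = 1.3 m/s².
v = v₀ + at = 7.86 + (1.3)(2.5) = 11.1 m/s
Δx = v₀t + ½at² = 7.86·2.5 + 0.5·1.3·2.5² = 23.7 m

Phase 3 (decelerating): v₀ = 11.1 m/s, a = -1.3 m/s².
v = v₀ + at → t = (0 − 11.1) / -1.3 = 8.55 s
v² = v₀² + 2aΔx → Δx = (0² − 11.1²)/(2·-1.3) = 47.5 m
Total time = 1.65 + 2.50 + 8.55 = 12.7 s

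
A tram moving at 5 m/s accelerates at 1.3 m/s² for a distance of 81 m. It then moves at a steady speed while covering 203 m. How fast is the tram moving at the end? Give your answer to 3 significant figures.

Phase 1 (accelerating): v₀ = 5.00 m/s, a = 1.3 m/s².
v² = v₀² + 2aΔx = 5.00² + 2·1.3·81 = 236 → v = 15.3 m/s
t = (v − v₀)/a = (15.3 − 5.00)/1.3 = 7.96 s

Phase 2 (constant speed): v₀ = 15.3 m/s, a = 0 m/s².
Constant speed: t = d/v = 203/15.3 = 13.2 s
Final speed = 15.3 m/s

15.3 m/s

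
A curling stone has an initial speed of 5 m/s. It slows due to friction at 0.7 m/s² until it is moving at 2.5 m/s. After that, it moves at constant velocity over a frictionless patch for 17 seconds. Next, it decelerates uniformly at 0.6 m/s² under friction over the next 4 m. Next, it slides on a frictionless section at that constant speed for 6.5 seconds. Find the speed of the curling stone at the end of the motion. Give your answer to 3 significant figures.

1.20 m/s

Phase 1 (decelerating): v₀ = 5.00 m/s, a = -0.7 m/s².
v = v₀ + at → t = (2.5 − 5.00) / -0.7 = 3.57 s
v² = v₀² + 2aΔx → Δx = (2.5² − 5.00²)/(2·-0.7) = 13.4 m

Phase 2 (constant speed): v₀ = 2.50 m/s, a = 0 m/s².
v = v₀ + at = 2.50 + (0)(17) = 2.50 m/s
Δx = v₀t + ½at² = 2.50·17 + 0.5·0·17² = 42.5 m

Phase 3 (decelerating): v₀ = 2.50 m/s, a = -0.6 m/s².
v² = v₀² + 2aΔx = 2.50² + 2·-0.6·4 = 1.45 → v = 1.20 m/s
t = (v − v₀)/a = (1.20 − 2.50)/-0.6 = 2.16 s

Phase 4 (constant speed): v₀ = 1.20 m/s, a = 0 m/s².
v = v₀ + at = 1.20 + (0)(6.5) = 1.20 m/s
Δx = v₀t + ½at² = 1.20·6.5 + 0.5·0·6.5² = 7.83 m
Final speed = 1.20 m/s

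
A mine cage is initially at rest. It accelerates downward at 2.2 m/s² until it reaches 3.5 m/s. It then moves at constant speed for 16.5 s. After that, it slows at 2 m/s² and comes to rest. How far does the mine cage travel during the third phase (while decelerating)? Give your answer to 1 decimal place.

Phase 1 (accelerating): v₀ = 0 m/s, a = 2.2 m/s².
v = v₀ + at → t = (3.5 − 0) / 2.2 = 1.59 s
v² = v₀² + 2aΔx → Δx = (3.5² − 0²)/(2·2.2) = 2.78 m

Phase 2 (constant speed): v₀ = 3.50 m/s, a = 0 m/s².
v = v₀ + at = 3.50 + (0)(16.5) = 3.50 m/s
Δx = v₀t + ½at² = 3.50·16.5 + 0.5·0·16.5² = 57.8 m

Phase 3 (decelerating): v₀ = 3.50 m/s, a = -2 m/s².
v = v₀ + at → t = (0 − 3.50) / -2 = 1.75 s
v² = v₀² + 2aΔx → Δx = (0² − 3.50²)/(2·-2) = 3.06 m
Distance in phase 3 = 3.06 m

3.1 m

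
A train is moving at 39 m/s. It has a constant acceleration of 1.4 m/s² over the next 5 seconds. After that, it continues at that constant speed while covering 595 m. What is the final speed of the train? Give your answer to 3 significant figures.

46.0 m/s

Phase 1 (accelerating): v₀ = 39.0 m/s, a = 1.4 m/s².
v = v₀ + at = 39.0 + (1.4)(5) = 46.0 m/s
Δx = v₀t + ½at² = 39.0·5 + 0.5·1.4·5² = 212 m

Phase 2 (constant speed): v₀ = 46.0 m/s, a = 0 m/s².
Constant speed: t = d/v = 595/46.0 = 12.9 s
Final speed = 46.0 m/s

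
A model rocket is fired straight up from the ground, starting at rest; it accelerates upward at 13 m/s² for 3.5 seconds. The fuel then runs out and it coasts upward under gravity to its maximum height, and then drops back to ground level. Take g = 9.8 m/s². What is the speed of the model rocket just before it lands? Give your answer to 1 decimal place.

Phase 1 (powered ascent): v₀ = 0 m/s, a = 13 m/s².
v = v₀ + at = 0 + (13)(3.5) = 45.5 m/s
Δx = v₀t + ½at² = 0·3.5 + 0.5·13·3.5² = 79.6 m

Phase 2 (coasting upward): v₀ = 45.5 m/s, a = -9.8 m/s².
v = v₀ + at → t = (0 − 45.5) / -9.8 = 4.64 s
v² = v₀² + 2aΔx → Δx = (0² − 45.5²)/(2·-9.8) = 106 m

Phase 3 (free fall): v₀ = 0 m/s, a = -9.8 m/s².
Falls 185 m from rest: t = √(2·185/9.8) = 6.15 s; v = g·t = 60.3 m/s.
Impact speed = 60.3 m/s

60.3 m/s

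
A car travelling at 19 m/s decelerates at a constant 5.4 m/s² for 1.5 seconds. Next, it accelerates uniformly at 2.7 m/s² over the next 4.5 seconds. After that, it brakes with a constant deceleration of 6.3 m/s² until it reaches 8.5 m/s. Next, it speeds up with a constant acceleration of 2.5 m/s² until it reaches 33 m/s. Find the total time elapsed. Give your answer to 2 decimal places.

Phase 1 (decelerating): v₀ = 19.0 m/s, a = -5.4 m/s².
v = v₀ + at = 19.0 + (-5.4)(1.5) = 10.9 m/s
Δx = v₀t + ½at² = 19.0·1.5 + 0.5·-5.4·1.5² = 22.4 m

Phase 2 (accelerating): v₀ = 10.9 m/s, a = 2.7 m/s².
v = v₀ + at = 10.9 + (2.7)(4.5) = 23.0 m/s
Δx = v₀t + ½at² = 10.9·4.5 + 0.5·2.7·4.5² = 76.4 m

Phase 3 (decelerating): v₀ = 23.0 m/s, a = -6.3 m/s².
v = v₀ + at → t = (8.5 − 23.0) / -6.3 = 2.31 s
v² = v₀² + 2aΔx → Δx = (8.5² − 23.0²)/(2·-6.3) = 36.4 m

Phase 4 (accelerating): v₀ = 8.50 m/s, a = 2.5 m/s².
v = v₀ + at → t = (33 − 8.50) / 2.5 = 9.80 s
v² = v₀² + 2aΔx → Δx = (33² − 8.50²)/(2·2.5) = 203 m
Total time = 1.50 + 4.50 + 2.31 + 9.80 = 18.1 s

18.11 s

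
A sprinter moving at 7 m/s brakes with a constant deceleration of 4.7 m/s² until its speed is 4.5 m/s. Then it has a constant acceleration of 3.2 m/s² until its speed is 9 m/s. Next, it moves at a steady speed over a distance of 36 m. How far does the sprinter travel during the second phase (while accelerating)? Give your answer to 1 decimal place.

Phase 1 (decelerating): v₀ = 7.00 m/s, a = -4.7 m/s².
v = v₀ + at → t = (4.5 − 7.00) / -4.7 = 0.532 s
v² = v₀² + 2aΔx → Δx = (4.5² − 7.00²)/(2·-4.7) = 3.06 m

Phase 2 (accelerating): v₀ = 4.50 m/s, a = 3.2 m/s².
v = v₀ + at → t = (9 − 4.50) / 3.2 = 1.41 s
v² = v₀² + 2aΔx → Δx = (9² − 4.50²)/(2·3.2) = 9.49 m
Distance in phase 2 = 9.49 m

9.5 m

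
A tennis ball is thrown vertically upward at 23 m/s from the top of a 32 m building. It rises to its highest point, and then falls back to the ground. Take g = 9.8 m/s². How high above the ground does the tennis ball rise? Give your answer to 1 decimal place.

59.0 m

Phase 1 (rising): v₀ = 23.0 m/s, a = -9.8 m/s².
v = v₀ + at → t = (0 − 23.0) / -9.8 = 2.35 s
v² = v₀² + 2aΔx → Δx = (0² − 23.0²)/(2·-9.8) = 27.0 m
Maximum height = 32 + 27.0 = 59.0 m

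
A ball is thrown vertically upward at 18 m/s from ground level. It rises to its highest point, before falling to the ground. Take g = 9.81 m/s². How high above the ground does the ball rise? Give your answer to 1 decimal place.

16.5 m

Phase 1 (rising): v₀ = 18.0 m/s, a = -9.81 m/s².
v = v₀ + at → t = (0 − 18.0) / -9.81 = 1.83 s
v² = v₀² + 2aΔx → Δx = (0² − 18.0²)/(2·-9.81) = 16.5 m
Maximum height = 16.5 m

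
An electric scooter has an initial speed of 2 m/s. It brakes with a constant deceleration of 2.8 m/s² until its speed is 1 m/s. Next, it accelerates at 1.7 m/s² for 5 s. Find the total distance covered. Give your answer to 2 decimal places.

26.79 m

Phase 1 (decelerating): v₀ = 2.00 m/s, a = -2.8 m/s².
v = v₀ + at → t = (1 − 2.00) / -2.8 = 0.357 s
v² = v₀² + 2aΔx → Δx = (1² − 2.00²)/(2·-2.8) = 0.536 m

Phase 2 (accelerating): v₀ = 1.00 m/s, a = 1.7 m/s².
v = v₀ + at = 1.00 + (1.7)(5) = 9.50 m/s
Δx = v₀t + ½at² = 1.00·5 + 0.5·1.7·5² = 26.2 m
Total distance = 0.536 + 26.2 = 26.8 m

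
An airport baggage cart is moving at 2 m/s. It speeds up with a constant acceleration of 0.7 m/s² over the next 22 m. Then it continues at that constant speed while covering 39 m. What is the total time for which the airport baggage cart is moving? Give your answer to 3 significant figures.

Phase 1 (accelerating): v₀ = 2.00 m/s, a = 0.7 m/s².
v² = v₀² + 2aΔx = 2.00² + 2·0.7·22 = 34.8 → v = 5.90 m/s
t = (v − v₀)/a = (5.90 − 2.00)/0.7 = 5.57 s

Phase 2 (constant speed): v₀ = 5.90 m/s, a = 0 m/s².
Constant speed: t = d/v = 39/5.90 = 6.61 s
Total time = 5.57 + 6.61 = 12.2 s

12.2 s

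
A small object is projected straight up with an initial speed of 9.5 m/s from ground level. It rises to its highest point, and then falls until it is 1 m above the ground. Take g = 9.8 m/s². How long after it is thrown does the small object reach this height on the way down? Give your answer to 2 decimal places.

1.83 s

Phase 1 (rising): v₀ = 9.50 m/s, a = -9.8 m/s².
v = v₀ + at → t = (0 − 9.50) / -9.8 = 0.969 s
v² = v₀² + 2aΔx → Δx = (0² − 9.50²)/(2·-9.8) = 4.60 m

Phase 2 (falling): v₀ = 0 m/s, a = -9.8 m/s².
Falls 3.60 m from rest: t = √(2·3.60/9.8) = 0.858 s; v = g·t = 8.41 m/s.
Total time = 0.969 + 0.858 = 1.83 s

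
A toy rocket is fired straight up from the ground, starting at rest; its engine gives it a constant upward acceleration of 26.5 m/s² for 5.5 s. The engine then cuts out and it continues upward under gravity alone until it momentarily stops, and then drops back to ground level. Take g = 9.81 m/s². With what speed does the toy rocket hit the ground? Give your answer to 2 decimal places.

170.61 m/s

Phase 1 (powered ascent): v₀ = 0 m/s, a = 26.5 m/s².
v = v₀ + at = 0 + (26.5)(5.5) = 146 m/s
Δx = v₀t + ½at² = 0·5.5 + 0.5·26.5·5.5² = 401 m

Phase 2 (coasting upward): v₀ = 146 m/s, a = -9.81 m/s².
v = v₀ + at → t = (0 − 146) / -9.81 = 14.9 s
v² = v₀² + 2aΔx → Δx = (0² − 146²)/(2·-9.81) = 1080 m

Phase 3 (free fall): v₀ = 0 m/s, a = -9.81 m/s².
Falls 1480 m from rest: t = √(2·1480/9.81) = 17.4 s; v = g·t = 171 m/s.
Impact speed = 171 m/s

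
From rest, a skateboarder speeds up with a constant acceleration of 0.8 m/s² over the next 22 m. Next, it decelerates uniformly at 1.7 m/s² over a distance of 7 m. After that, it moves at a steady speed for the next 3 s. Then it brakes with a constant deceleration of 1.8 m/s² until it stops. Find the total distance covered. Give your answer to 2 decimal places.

42.30 m

Phase 1 (accelerating): v₀ = 0 m/s, a = 0.8 m/s².
v² = v₀² + 2aΔx = 0² + 2·0.8·22 = 35.2 → v = 5.93 m/s
t = (v − v₀)/a = (5.93 − 0)/0.8 = 7.42 s

Phase 2 (decelerating): v₀ = 5.93 m/s, a = -1.7 m/s².
v² = v₀² + 2aΔx = 5.93² + 2·-1.7·7 = 11.4 → v = 3.38 m/s
t = (v − v₀)/a = (3.38 − 5.93)/-1.7 = 1.50 s

Phase 3 (constant speed): v₀ = 3.38 m/s, a = 0 m/s².
v = v₀ + at = 3.38 + (0)(3) = 3.38 m/s
Δx = v₀t + ½at² = 3.38·3 + 0.5·0·3² = 10.1 m

Phase 4 (decelerating): v₀ = 3.38 m/s, a = -1.8 m/s².
v = v₀ + at → t = (0 − 3.38) / -1.8 = 1.88 s
v² = v₀² + 2aΔx → Δx = (0² − 3.38²)/(2·-1.8) = 3.17 m
Total distance = 22.0 + 7.00 + 10.1 + 3.17 = 42.3 m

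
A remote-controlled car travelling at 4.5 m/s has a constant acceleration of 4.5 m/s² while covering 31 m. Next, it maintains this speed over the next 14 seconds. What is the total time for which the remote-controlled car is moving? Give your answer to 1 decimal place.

Phase 1 (accelerating): v₀ = 4.50 m/s, a = 4.5 m/s².
v² = v₀² + 2aΔx = 4.50² + 2·4.5·31 = 299 → v = 17.3 m/s
t = (v − v₀)/a = (17.3 − 4.50)/4.5 = 2.84 s

Phase 2 (constant speed): v₀ = 17.3 m/s, a = 0 m/s².
v = v₀ + at = 17.3 + (0)(14) = 17.3 m/s
Δx = v₀t + ½at² = 17.3·14 + 0.5·0·14² = 242 m
Total time = 2.84 + 14.0 = 16.8 s

16.8 s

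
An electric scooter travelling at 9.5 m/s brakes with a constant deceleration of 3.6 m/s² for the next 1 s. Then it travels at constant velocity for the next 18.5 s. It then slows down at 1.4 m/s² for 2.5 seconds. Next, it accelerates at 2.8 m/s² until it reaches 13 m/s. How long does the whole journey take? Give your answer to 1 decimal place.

Phase 1 (decelerating): v₀ = 9.50 m/s, a = -3.6 m/s².
v = v₀ + at = 9.50 + (-3.6)(1) = 5.90 m/s
Δx = v₀t + ½at² = 9.50·1 + 0.5·-3.6·1² = 7.70 m

Phase 2 (constant speed): v₀ = 5.90 m/s, a = 0 m/s².
v = v₀ + at = 5.90 + (0)(18.5) = 5.90 m/s
Δx = v₀t + ½at² = 5.90·18.5 + 0.5·0·18.5² = 109 m

Phase 3 (decelerating): v₀ = 5.90 m/s, a = -1.4 m/s².
v = v₀ + at = 5.90 + (-1.4)(2.5) = 2.40 m/s
Δx = v₀t + ½at² = 5.90·2.5 + 0.5·-1.4·2.5² = 10.4 m

Phase 4 (accelerating): v₀ = 2.40 m/s, a = 2.8 m/s².
v = v₀ + at → t = (13 − 2.40) / 2.8 = 3.79 s
v² = v₀² + 2aΔx → Δx = (13² − 2.40²)/(2·2.8) = 29.2 m
Total time = 1.00 + 18.5 + 2.50 + 3.79 = 25.8 s

25.8 s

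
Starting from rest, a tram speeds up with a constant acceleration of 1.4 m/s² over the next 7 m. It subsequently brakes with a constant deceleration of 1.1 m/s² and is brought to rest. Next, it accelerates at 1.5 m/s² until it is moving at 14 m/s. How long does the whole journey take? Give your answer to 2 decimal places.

16.52 s

Phase 1 (accelerating): v₀ = 0 m/s, a = 1.4 m/s².
v² = v₀² + 2aΔx = 0² + 2·1.4·7 = 19.6 → v = 4.43 m/s
t = (v − v₀)/a = (4.43 − 0)/1.4 = 3.16 s

Phase 2 (decelerating): v₀ = 4.43 m/s, a = -1.1 m/s².
v = v₀ + at → t = (0 − 4.43) / -1.1 = 4.02 s
v² = v₀² + 2aΔx → Δx = (0² − 4.43²)/(2·-1.1) = 8.91 m

Phase 3 (accelerating): v₀ = 0 m/s, a = 1.5 m/s².
v = v₀ + at → t = (14 − 0) / 1.5 = 9.33 s
v² = v₀² + 2aΔx → Δx = (14² − 0²)/(2·1.5) = 65.3 m
Total time = 3.16 + 4.02 + 9.33 = 16.5 s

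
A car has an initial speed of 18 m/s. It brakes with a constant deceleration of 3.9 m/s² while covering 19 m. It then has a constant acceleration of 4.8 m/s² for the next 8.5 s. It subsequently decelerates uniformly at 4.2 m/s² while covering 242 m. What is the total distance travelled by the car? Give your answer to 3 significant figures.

Phase 1 (decelerating): v₀ = 18.0 m/s, a = -3.9 m/s².
v² = v₀² + 2aΔx = 18.0² + 2·-3.9·19 = 176 → v = 13.3 m/s
t = (v − v₀)/a = (13.3 − 18.0)/-3.9 = 1.22 s

Phase 2 (accelerating): v₀ = 13.3 m/s, a = 4.8 m/s².
v = v₀ + at = 13.3 + (4.8)(8.5) = 54.1 m/s
Δx = v₀t + ½at² = 13.3·8.5 + 0.5·4.8·8.5² = 286 m

Phase 3 (decelerating): v₀ = 54.1 m/s, a = -4.2 m/s².
v² = v₀² + 2aΔx = 54.1² + 2·-4.2·242 = 890 → v = 29.8 m/s
t = (v − v₀)/a = (29.8 − 54.1)/-4.2 = 5.77 s
Total distance = 19.0 + 286 + 242 = 547 m

547 m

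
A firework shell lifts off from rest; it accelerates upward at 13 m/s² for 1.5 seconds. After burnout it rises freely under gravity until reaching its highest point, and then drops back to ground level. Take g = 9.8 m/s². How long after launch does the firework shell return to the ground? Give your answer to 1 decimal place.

Phase 1 (powered ascent): v₀ = 0 m/s, a = 13 m/s².
v = v₀ + at = 0 + (13)(1.5) = 19.5 m/s
Δx = v₀t + ½at² = 0·1.5 + 0.5·13·1.5² = 14.6 m

Phase 2 (coasting upward): v₀ = 19.5 m/s, a = -9.8 m/s².
v = v₀ + at → t = (0 − 19.5) / -9.8 = 1.99 s
v² = v₀² + 2aΔx → Δx = (0² − 19.5²)/(2·-9.8) = 19.4 m

Phase 3 (free fall): v₀ = 0 m/s, a = -9.8 m/s².
Falls 34.0 m from rest: t = √(2·34.0/9.8) = 2.64 s; v = g·t = 25.8 m/s.
Total time = 1.50 + 1.99 + 2.64 = 6.12 s

6.1 s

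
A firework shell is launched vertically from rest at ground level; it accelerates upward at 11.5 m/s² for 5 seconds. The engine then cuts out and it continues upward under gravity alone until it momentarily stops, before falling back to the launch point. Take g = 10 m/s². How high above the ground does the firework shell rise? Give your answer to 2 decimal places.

309.06 m

Phase 1 (powered ascent): v₀ = 0 m/s, a = 11.5 m/s².
v = v₀ + at = 0 + (11.5)(5) = 57.5 m/s
Δx = v₀t + ½at² = 0·5 + 0.5·11.5·5² = 144 m

Phase 2 (coasting upward): v₀ = 57.5 m/s, a = -10 m/s².
v = v₀ + at → t = (0 − 57.5) / -10 = 5.75 s
v² = v₀² + 2aΔx → Δx = (0² − 57.5²)/(2·-10) = 165 m
Maximum height = 144 + 165 = 309 m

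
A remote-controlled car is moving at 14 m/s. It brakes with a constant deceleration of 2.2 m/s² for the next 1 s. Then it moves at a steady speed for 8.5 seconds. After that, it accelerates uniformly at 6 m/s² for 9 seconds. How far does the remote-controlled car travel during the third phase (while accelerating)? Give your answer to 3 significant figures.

Phase 1 (decelerating): v₀ = 14.0 m/s, a = -2.2 m/s².
v = v₀ + at = 14.0 + (-2.2)(1) = 11.8 m/s
Δx = v₀t + ½at² = 14.0·1 + 0.5·-2.2·1² = 12.9 m

Phase 2 (constant speed): v₀ = 11.8 m/s, a = 0 m/s².
v = v₀ + at = 11.8 + (0)(8.5) = 11.8 m/s
Δx = v₀t + ½at² = 11.8·8.5 + 0.5·0·8.5² = 100 m

Phase 3 (accelerating): v₀ = 11.8 m/s, a = 6 m/s².
v = v₀ + at = 11.8 + (6)(9) = 65.8 m/s
Δx = v₀t + ½at² = 11.8·9 + 0.5·6·9² = 349 m
Distance in phase 3 = 349 m

349 m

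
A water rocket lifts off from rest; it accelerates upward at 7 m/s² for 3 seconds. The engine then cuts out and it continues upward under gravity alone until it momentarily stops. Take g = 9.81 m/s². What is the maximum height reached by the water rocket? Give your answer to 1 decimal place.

Phase 1 (powered ascent): v₀ = 0 m/s, a = 7 m/s².
v = v₀ + at = 0 + (7)(3) = 21.0 m/s
Δx = v₀t + ½at² = 0·3 + 0.5·7·3² = 31.5 m

Phase 2 (coasting upward): v₀ = 21.0 m/s, a = -9.81 m/s².
v = v₀ + at → t = (0 − 21.0) / -9.81 = 2.14 s
v² = v₀² + 2aΔx → Δx = (0² − 21.0²)/(2·-9.81) = 22.5 m
Maximum height = 31.5 + 22.5 = 54.0 m

54.0 m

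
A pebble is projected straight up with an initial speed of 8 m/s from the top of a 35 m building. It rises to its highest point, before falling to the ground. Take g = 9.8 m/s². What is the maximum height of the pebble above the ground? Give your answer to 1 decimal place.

38.3 m

Phase 1 (rising): v₀ = 8.00 m/s, a = -9.8 m/s².
v = v₀ + at → t = (0 − 8.00) / -9.8 = 0.816 s
v² = v₀² + 2aΔx → Δx = (0² − 8.00²)/(2·-9.8) = 3.27 m
Maximum height = 35 + 3.27 = 38.3 m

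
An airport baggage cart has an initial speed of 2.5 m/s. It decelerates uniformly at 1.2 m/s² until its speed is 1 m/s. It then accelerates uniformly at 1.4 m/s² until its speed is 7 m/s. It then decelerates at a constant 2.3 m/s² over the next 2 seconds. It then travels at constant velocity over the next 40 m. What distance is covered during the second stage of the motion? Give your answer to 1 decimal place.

Phase 1 (decelerating): v₀ = 2.50 m/s, a = -1.2 m/s².
v = v₀ + at → t = (1 − 2.50) / -1.2 = 1.25 s
v² = v₀² + 2aΔx → Δx = (1² − 2.50²)/(2·-1.2) = 2.19 m

Phase 2 (accelerating): v₀ = 1.00 m/s, a = 1.4 m/s².
v = v₀ + at → t = (7 − 1.00) / 1.4 = 4.29 s
v² = v₀² + 2aΔx → Δx = (7² − 1.00²)/(2·1.4) = 17.1 m
Distance in phase 2 = 17.1 m

17.1 m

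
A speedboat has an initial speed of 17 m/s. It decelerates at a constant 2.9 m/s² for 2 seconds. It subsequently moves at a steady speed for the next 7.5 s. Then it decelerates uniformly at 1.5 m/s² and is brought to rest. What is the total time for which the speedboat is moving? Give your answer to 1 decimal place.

Phase 1 (decelerating): v₀ = 17.0 m/s, a = -2.9 m/s².
v = v₀ + at = 17.0 + (-2.9)(2) = 11.2 m/s
Δx = v₀t + ½at² = 17.0·2 + 0.5·-2.9·2² = 28.2 m

Phase 2 (constant speed): v₀ = 11.2 m/s, a = 0 m/s².
v = v₀ + at = 11.2 + (0)(7.5) = 11.2 m/s
Δx = v₀t + ½at² = 11.2·7.5 + 0.5·0·7.5² = 84.0 m

Phase 3 (decelerating): v₀ = 11.2 m/s, a = -1.5 m/s².
v = v₀ + at → t = (0 − 11.2) / -1.5 = 7.47 s
v² = v₀² + 2aΔx → Δx = (0² − 11.2²)/(2·-1.5) = 41.8 m
Total time = 2.00 + 7.50 + 7.47 = 17.0 s

17.0 s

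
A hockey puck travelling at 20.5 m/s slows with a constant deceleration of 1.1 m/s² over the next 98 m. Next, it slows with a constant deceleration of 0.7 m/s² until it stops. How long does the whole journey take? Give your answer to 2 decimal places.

Phase 1 (decelerating): v₀ = 20.5 m/s, a = -1.1 m/s².
v² = v₀² + 2aΔx = 20.5² + 2·-1.1·98 = 205 → v = 14.3 m/s
t = (v − v₀)/a = (14.3 − 20.5)/-1.1 = 5.63 s

Phase 2 (decelerating): v₀ = 14.3 m/s, a = -0.7 m/s².
v = v₀ + at → t = (0 − 14.3) / -0.7 = 20.4 s
v² = v₀² + 2aΔx → Δx = (0² − 14.3²)/(2·-0.7) = 146 m
Total time = 5.63 + 20.4 = 26.1 s

26.07 s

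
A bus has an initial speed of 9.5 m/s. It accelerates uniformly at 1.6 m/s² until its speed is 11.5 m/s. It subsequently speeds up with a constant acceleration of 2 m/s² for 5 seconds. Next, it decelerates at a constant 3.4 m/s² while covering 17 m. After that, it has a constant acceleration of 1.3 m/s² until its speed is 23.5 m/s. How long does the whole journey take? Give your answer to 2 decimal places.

Phase 1 (accelerating): v₀ = 9.50 m/s, a = 1.6 m/s².
v = v₀ + at → t = (11.5 − 9.50) / 1.6 = 1.25 s
v² = v₀² + 2aΔx → Δx = (11.5² − 9.50²)/(2·1.6) = 13.1 m

Phase 2 (accelerating): v₀ = 11.5 m/s, a = 2 m/s².
v = v₀ + at = 11.5 + (2)(5) = 21.5 m/s
Δx = v₀t + ½at² = 11.5·5 + 0.5·2·5² = 82.5 m

Phase 3 (decelerating): v₀ = 21.5 m/s, a = -3.4 m/s².
v² = v₀² + 2aΔx = 21.5² + 2·-3.4·17 = 347 → v = 18.6 m/s
t = (v − v₀)/a = (18.6 − 21.5)/-3.4 = 0.847 s

Phase 4 (accelerating): v₀ = 18.6 m/s, a = 1.3 m/s².
v = v₀ + at → t = (23.5 − 18.6) / 1.3 = 3.75 s
v² = v₀² + 2aΔx → Δx = (23.5² − 18.6²)/(2·1.3) = 79.1 m
Total time = 1.25 + 5.00 + 0.847 + 3.75 = 10.9 s

10.85 s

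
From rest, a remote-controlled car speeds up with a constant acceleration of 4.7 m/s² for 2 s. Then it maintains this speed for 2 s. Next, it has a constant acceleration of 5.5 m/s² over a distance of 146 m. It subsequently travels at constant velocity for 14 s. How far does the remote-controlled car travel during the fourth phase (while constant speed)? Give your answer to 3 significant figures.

Phase 1 (accelerating): v₀ = 0 m/s, a = 4.7 m/s².
v = v₀ + at = 0 + (4.7)(2) = 9.40 m/s
Δx = v₀t + ½at² = 0·2 + 0.5·4.7·2² = 9.40 m

Phase 2 (constant speed): v₀ = 9.40 m/s, a = 0 m/s².
v = v₀ + at = 9.40 + (0)(2) = 9.40 m/s
Δx = v₀t + ½at² = 9.40·2 + 0.5·0·2² = 18.8 m

Phase 3 (accelerating): v₀ = 9.40 m/s, a = 5.5 m/s².
v² = v₀² + 2aΔx = 9.40² + 2·5.5·146 = 1690 → v = 41.2 m/s
t = (v − v₀)/a = (41.2 − 9.40)/5.5 = 5.78 s

Phase 4 (constant speed): v₀ = 41.2 m/s, a = 0 m/s².
v = v₀ + at = 41.2 + (0)(14) = 41.2 m/s
Δx = v₀t + ½at² = 41.2·14 + 0.5·0·14² = 576 m
Distance in phase 4 = 576 m

576 m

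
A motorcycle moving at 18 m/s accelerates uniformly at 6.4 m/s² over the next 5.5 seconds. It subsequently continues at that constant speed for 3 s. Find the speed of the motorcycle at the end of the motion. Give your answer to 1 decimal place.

53.2 m/s

Phase 1 (accelerating): v₀ = 18.0 m/s, a = 6.4 m/s².
v = v₀ + at = 18.0 + (6.4)(5.5) = 53.2 m/s
Δx = v₀t + ½at² = 18.0·5.5 + 0.5·6.4·5.5² = 196 m

Phase 2 (constant speed): v₀ = 53.2 m/s, a = 0 m/s².
v = v₀ + at = 53.2 + (0)(3) = 53.2 m/s
Δx = v₀t + ½at² = 53.2·3 + 0.5·0·3² = 160 m
Final speed = 53.2 m/s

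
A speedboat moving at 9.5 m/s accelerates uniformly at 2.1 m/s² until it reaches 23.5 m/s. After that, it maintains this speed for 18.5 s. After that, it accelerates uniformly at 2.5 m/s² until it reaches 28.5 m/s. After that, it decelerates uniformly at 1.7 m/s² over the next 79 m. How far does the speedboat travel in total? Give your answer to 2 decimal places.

675.75 m

Phase 1 (accelerating): v₀ = 9.50 m/s, a = 2.1 m/s².
v = v₀ + at → t = (23.5 − 9.50) / 2.1 = 6.67 s
v² = v₀² + 2aΔx → Δx = (23.5² − 9.50²)/(2·2.1) = 110 m

Phase 2 (constant speed): v₀ = 23.5 m/s, a = 0 m/s².
v = v₀ + at = 23.5 + (0)(18.5) = 23.5 m/s
Δx = v₀t + ½at² = 23.5·18.5 + 0.5·0·18.5² = 435 m

Phase 3 (accelerating): v₀ = 23.5 m/s, a = 2.5 m/s².
v = v₀ + at → t = (28.5 − 23.5) / 2.5 = 2.00 s
v² = v₀² + 2aΔx → Δx = (28.5² − 23.5²)/(2·2.5) = 52.0 m

Phase 4 (decelerating): v₀ = 28.5 m/s, a = -1.7 m/s².
v² = v₀² + 2aΔx = 28.5² + 2·-1.7·79 = 544 → v = 23.3 m/s
t = (v − v₀)/a = (23.3 − 28.5)/-1.7 = 3.05 s
Total distance = 110 + 435 + 52.0 + 79.0 = 676 m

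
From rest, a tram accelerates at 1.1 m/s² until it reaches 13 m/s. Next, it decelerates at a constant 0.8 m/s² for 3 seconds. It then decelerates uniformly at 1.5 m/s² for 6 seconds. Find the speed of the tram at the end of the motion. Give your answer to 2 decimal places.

1.60 m/s

Phase 1 (accelerating): v₀ = 0 m/s, a = 1.1 m/s².
v = v₀ + at → t = (13 − 0) / 1.1 = 11.8 s
v² = v₀² + 2aΔx → Δx = (13² − 0²)/(2·1.1) = 76.8 m

Phase 2 (decelerating): v₀ = 13.0 m/s, a = -0.8 m/s².
v = v₀ + at = 13.0 + (-0.8)(3) = 10.6 m/s
Δx = v₀t + ½at² = 13.0·3 + 0.5·-0.8·3² = 35.4 m

Phase 3 (decelerating): v₀ = 10.6 m/s, a = -1.5 m/s².
v = v₀ + at = 10.6 + (-1.5)(6) = 1.60 m/s
Δx = v₀t + ½at² = 10.6·6 + 0.5·-1.5·6² = 36.6 m
Final speed = 1.60 m/s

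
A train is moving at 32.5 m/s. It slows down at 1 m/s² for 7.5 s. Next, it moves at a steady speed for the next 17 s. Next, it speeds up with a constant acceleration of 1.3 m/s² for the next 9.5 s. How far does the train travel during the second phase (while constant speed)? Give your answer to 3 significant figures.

425 m

Phase 1 (decelerating): v₀ = 32.5 m/s, a = -1 m/s².
v = v₀ + at = 32.5 + (-1)(7.5) = 25.0 m/s
Δx = v₀t + ½at² = 32.5·7.5 + 0.5·-1·7.5² = 216 m

Phase 2 (constant speed): v₀ = 25.0 m/s, a = 0 m/s².
v = v₀ + at = 25.0 + (0)(17) = 25.0 m/s
Δx = v₀t + ½at² = 25.0·17 + 0.5·0·17² = 425 m
Distance in phase 2 = 425 m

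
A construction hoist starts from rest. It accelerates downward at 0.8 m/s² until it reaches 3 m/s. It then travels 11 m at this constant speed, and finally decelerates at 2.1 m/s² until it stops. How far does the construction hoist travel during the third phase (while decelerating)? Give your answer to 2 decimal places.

Phase 1 (accelerating): v₀ = 0 m/s, a = 0.8 m/s².
v = v₀ + at → t = (3 − 0) / 0.8 = 3.75 s
v² = v₀² + 2aΔx → Δx = (3² − 0²)/(2·0.8) = 5.62 m

Phase 2 (constant speed): v₀ = 3.00 m/s, a = 0 m/s².
Constant speed: t = d/v = 11/3.00 = 3.67 s

Phase 3 (decelerating): v₀ = 3.00 m/s, a = -2.1 m/s².
v = v₀ + at → t = (0 − 3.00) / -2.1 = 1.43 s
v² = v₀² + 2aΔx → Δx = (0² − 3.00²)/(2·-2.1) = 2.14 m
Distance in phase 3 = 2.14 m

2.14 m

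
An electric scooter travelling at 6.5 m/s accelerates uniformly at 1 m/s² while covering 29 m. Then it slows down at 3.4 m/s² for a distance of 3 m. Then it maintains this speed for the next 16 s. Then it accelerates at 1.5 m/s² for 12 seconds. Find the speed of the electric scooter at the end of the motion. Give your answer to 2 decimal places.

26.94 m/s

Phase 1 (accelerating): v₀ = 6.50 m/s, a = 1 m/s².
v² = v₀² + 2aΔx = 6.50² + 2·1·29 = 100 → v = 10.0 m/s
t = (v − v₀)/a = (10.0 − 6.50)/1 = 3.51 s

Phase 2 (decelerating): v₀ = 10.0 m/s, a = -3.4 m/s².
v² = v₀² + 2aΔx = 10.0² + 2·-3.4·3 = 79.9 → v = 8.94 m/s
t = (v − v₀)/a = (8.94 − 10.0)/-3.4 = 0.317 s

Phase 3 (constant speed): v₀ = 8.94 m/s, a = 0 m/s².
v = v₀ + at = 8.94 + (0)(16) = 8.94 m/s
Δx = v₀t + ½at² = 8.94·16 + 0.5·0·16² = 143 m

Phase 4 (accelerating): v₀ = 8.94 m/s, a = 1.5 m/s².
v = v₀ + at = 8.94 + (1.5)(12) = 26.9 m/s
Δx = v₀t + ½at² = 8.94·12 + 0.5·1.5·12² = 215 m
Final speed = 26.9 m/s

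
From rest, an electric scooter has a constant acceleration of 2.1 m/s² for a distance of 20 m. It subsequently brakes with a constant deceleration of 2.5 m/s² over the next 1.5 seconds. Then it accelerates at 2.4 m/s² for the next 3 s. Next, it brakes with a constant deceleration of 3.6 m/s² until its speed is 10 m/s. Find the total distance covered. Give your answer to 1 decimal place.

Phase 1 (accelerating): v₀ = 0 m/s, a = 2.1 m/s².
v² = v₀² + 2aΔx = 0² + 2·2.1·20 = 84.0 → v = 9.17 m/s
t = (v − v₀)/a = (9.17 − 0)/2.1 = 4.36 s

Phase 2 (decelerating): v₀ = 9.17 m/s, a = -2.5 m/s².
v = v₀ + at = 9.17 + (-2.5)(1.5) = 5.42 m/s
Δx = v₀t + ½at² = 9.17·1.5 + 0.5·-2.5·1.5² = 10.9 m

Phase 3 (accelerating): v₀ = 5.42 m/s, a = 2.4 m/s².
v = v₀ + at = 5.42 + (2.4)(3) = 12.6 m/s
Δx = v₀t + ½at² = 5.42·3 + 0.5·2.4·3² = 27.0 m

Phase 4 (decelerating): v₀ = 12.6 m/s, a = -3.6 m/s².
v = v₀ + at → t = (10 − 12.6) / -3.6 = 0.726 s
v² = v₀² + 2aΔx → Δx = (10² − 12.6²)/(2·-3.6) = 8.21 m
Total distance = 20.0 + 10.9 + 27.0 + 8.21 = 66.2 m

66.2 m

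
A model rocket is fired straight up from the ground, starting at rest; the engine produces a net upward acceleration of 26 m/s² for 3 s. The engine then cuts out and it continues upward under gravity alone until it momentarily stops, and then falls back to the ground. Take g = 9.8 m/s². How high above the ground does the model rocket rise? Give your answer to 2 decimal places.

427.41 m

Phase 1 (powered ascent): v₀ = 0 m/s, a = 26 m/s².
v = v₀ + at = 0 + (26)(3) = 78.0 m/s
Δx = v₀t + ½at² = 0·3 + 0.5·26·3² = 117 m

Phase 2 (coasting upward): v₀ = 78.0 m/s, a = -9.8 m/s².
v = v₀ + at → t = (0 − 78.0) / -9.8 = 7.96 s
v² = v₀² + 2aΔx → Δx = (0² − 78.0²)/(2·-9.8) = 310 m
Maximum height = 117 + 310 = 427 m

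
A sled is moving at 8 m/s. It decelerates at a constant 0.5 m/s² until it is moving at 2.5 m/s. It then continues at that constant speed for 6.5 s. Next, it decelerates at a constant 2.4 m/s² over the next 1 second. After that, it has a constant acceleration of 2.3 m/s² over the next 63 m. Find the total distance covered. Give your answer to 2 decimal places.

Phase 1 (decelerating): v₀ = 8.00 m/s, a = -0.5 m/s².
v = v₀ + at → t = (2.5 − 8.00) / -0.5 = 11.0 s
v² = v₀² + 2aΔx → Δx = (2.5² − 8.00²)/(2·-0.5) = 57.8 m

Phase 2 (constant speed): v₀ = 2.50 m/s, a = 0 m/s².
v = v₀ + at = 2.50 + (0)(6.5) = 2.50 m/s
Δx = v₀t + ½at² = 2.50·6.5 + 0.5·0·6.5² = 16.2 m

Phase 3 (decelerating): v₀ = 2.50 m/s, a = -2.4 m/s².
v = v₀ + at = 2.50 + (-2.4)(1) = 0.100 m/s
Δx = v₀t + ½at² = 2.50·1 + 0.5·-2.4·1² = 1.30 m

Phase 4 (accelerating): v₀ = 0.100 m/s, a = 2.3 m/s².
v² = v₀² + 2aΔx = 0.100² + 2·2.3·63 = 290 → v = 17.0 m/s
t = (v − v₀)/a = (17.0 − 0.100)/2.3 = 7.36 s
Total distance = 57.8 + 16.2 + 1.30 + 63.0 = 138 m

138.30 m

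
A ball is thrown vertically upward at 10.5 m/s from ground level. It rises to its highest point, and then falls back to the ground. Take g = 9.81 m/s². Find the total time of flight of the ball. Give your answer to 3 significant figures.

2.14 s

Phase 1 (rising): v₀ = 10.5 m/s, a = -9.81 m/s².
v = v₀ + at → t = (0 − 10.5) / -9.81 = 1.07 s
v² = v₀² + 2aΔx → Δx = (0² − 10.5²)/(2·-9.81) = 5.62 m

Phase 2 (falling): v₀ = 0 m/s, a = -9.81 m/s².
Falls 5.62 m from rest: t = √(2·5.62/9.81) = 1.07 s; v = g·t = 10.5 m/s.
Total time = 1.07 + 1.07 = 2.14 s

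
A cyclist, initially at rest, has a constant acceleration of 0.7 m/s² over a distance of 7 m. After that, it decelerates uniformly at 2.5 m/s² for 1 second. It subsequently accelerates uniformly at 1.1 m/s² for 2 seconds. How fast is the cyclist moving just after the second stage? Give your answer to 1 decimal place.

Phase 1 (accelerating): v₀ = 0 m/s, a = 0.7 m/s².
v² = v₀² + 2aΔx = 0² + 2·0.7·7 = 9.80 → v = 3.13 m/s
t = (v − v₀)/a = (3.13 − 0)/0.7 = 4.47 s

Phase 2 (decelerating): v₀ = 3.13 m/s, a = -2.5 m/s².
v = v₀ + at = 3.13 + (-2.5)(1) = 0.630 m/s
Δx = v₀t + ½at² = 3.13·1 + 0.5·-2.5·1² = 1.88 m
Speed at end of phase 2 = 0.630 m/s

0.6 m/s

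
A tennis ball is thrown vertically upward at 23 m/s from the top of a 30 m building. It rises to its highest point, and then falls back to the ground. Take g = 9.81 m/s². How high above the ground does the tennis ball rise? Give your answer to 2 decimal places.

Phase 1 (rising): v₀ = 23.0 m/s, a = -9.81 m/s².
v = v₀ + at → t = (0 − 23.0) / -9.81 = 2.34 s
v² = v₀² + 2aΔx → Δx = (0² − 23.0²)/(2·-9.81) = 27.0 m
Maximum height = 30 + 27.0 = 57.0 m

56.96 m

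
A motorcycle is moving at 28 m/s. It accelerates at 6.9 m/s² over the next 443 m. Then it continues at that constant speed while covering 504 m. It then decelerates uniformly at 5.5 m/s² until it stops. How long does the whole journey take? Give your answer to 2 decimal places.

29.15 s

Phase 1 (accelerating): v₀ = 28.0 m/s, a = 6.9 m/s².
v² = v₀² + 2aΔx = 28.0² + 2·6.9·443 = 6900 → v = 83.1 m/s
t = (v − v₀)/a = (83.1 − 28.0)/6.9 = 7.98 s

Phase 2 (constant speed): v₀ = 83.1 m/s, a = 0 m/s².
Constant speed: t = d/v = 504/83.1 = 6.07 s

Phase 3 (decelerating): v₀ = 83.1 m/s, a = -5.5 m/s².
v = v₀ + at → t = (0 − 83.1) / -5.5 = 15.1 s
v² = v₀² + 2aΔx → Δx = (0² − 83.1²)/(2·-5.5) = 627 m
Total time = 7.98 + 6.07 + 15.1 = 29.1 s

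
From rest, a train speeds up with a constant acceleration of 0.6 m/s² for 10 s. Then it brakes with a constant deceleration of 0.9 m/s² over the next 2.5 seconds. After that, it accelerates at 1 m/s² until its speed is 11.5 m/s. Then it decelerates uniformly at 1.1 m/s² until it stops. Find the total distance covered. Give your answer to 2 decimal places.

Phase 1 (accelerating): v₀ = 0 m/s, a = 0.6 m/s².
v = v₀ + at = 0 + (0.6)(10) = 6.00 m/s
Δx = v₀t + ½at² = 0·10 + 0.5·0.6·10² = 30.0 m

Phase 2 (decelerating): v₀ = 6.00 m/s, a = -0.9 m/s².
v = v₀ + at = 6.00 + (-0.9)(2.5) = 3.75 m/s
Δx = v₀t + ½at² = 6.00·2.5 + 0.5·-0.9·2.5² = 12.2 m

Phase 3 (accelerating): v₀ = 3.75 m/s, a = 1 m/s².
v = v₀ + at → t = (11.5 − 3.75) / 1 = 7.75 s
v² = v₀² + 2aΔx → Δx = (11.5² − 3.75²)/(2·1) = 59.1 m

Phase 4 (decelerating): v₀ = 11.5 m/s, a = -1.1 m/s².
v = v₀ + at → t = (0 − 11.5) / -1.1 = 10.5 s
v² = v₀² + 2aΔx → Δx = (0² − 11.5²)/(2·-1.1) = 60.1 m
Total distance = 30.0 + 12.2 + 59.1 + 60.1 = 161 m

161.39 m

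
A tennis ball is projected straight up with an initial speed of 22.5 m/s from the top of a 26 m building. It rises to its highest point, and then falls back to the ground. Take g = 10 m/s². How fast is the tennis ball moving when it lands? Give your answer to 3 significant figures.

Phase 1 (rising): v₀ = 22.5 m/s, a = -10 m/s².
v = v₀ + at → t = (0 − 22.5) / -10 = 2.25 s
v² = v₀² + 2aΔx → Δx = (0² − 22.5²)/(2·-10) = 25.3 m

Phase 2 (falling): v₀ = 0 m/s, a = -10 m/s².
Falls 51.3 m from rest: t = √(2·51.3/10) = 3.20 s; v = g·t = 32.0 m/s.
Final speed = 32.0 m/s

32.0 m/s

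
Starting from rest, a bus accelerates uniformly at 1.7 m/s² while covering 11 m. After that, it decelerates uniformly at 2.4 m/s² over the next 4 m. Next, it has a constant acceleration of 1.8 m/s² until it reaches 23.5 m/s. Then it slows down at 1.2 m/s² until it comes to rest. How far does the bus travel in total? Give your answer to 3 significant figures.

Phase 1 (accelerating): v₀ = 0 m/s, a = 1.7 m/s².
v² = v₀² + 2aΔx = 0² + 2·1.7·11 = 37.4 → v = 6.12 m/s
t = (v − v₀)/a = (6.12 − 0)/1.7 = 3.60 s

Phase 2 (decelerating): v₀ = 6.12 m/s, a = -2.4 m/s².
v² = v₀² + 2aΔx = 6.12² + 2·-2.4·4 = 18.2 → v = 4.27 m/s
t = (v − v₀)/a = (4.27 − 6.12)/-2.4 = 0.771 s

Phase 3 (accelerating): v₀ = 4.27 m/s, a = 1.8 m/s².
v = v₀ + at → t = (23.5 − 4.27) / 1.8 = 10.7 s
v² = v₀² + 2aΔx → Δx = (23.5² − 4.27²)/(2·1.8) = 148 m

Phase 4 (decelerating): v₀ = 23.5 m/s, a = -1.2 m/s².
v = v₀ + at → t = (0 − 23.5) / -1.2 = 19.6 s
v² = v₀² + 2aΔx → Δx = (0² − 23.5²)/(2·-1.2) = 230 m
Total distance = 11.0 + 4.00 + 148 + 230 = 393 m

393 m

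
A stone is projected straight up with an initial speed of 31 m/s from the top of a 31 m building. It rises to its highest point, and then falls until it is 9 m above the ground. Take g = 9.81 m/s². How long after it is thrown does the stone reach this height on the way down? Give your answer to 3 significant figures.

Phase 1 (rising): v₀ = 31.0 m/s, a = -9.81 m/s².
v = v₀ + at → t = (0 − 31.0) / -9.81 = 3.16 s
v² = v₀² + 2aΔx → Δx = (0² − 31.0²)/(2·-9.81) = 49.0 m

Phase 2 (falling): v₀ = 0 m/s, a = -9.81 m/s².
Falls 71.0 m from rest: t = √(2·71.0/9.81) = 3.80 s; v = g·t = 37.3 m/s.
Total time = 3.16 + 3.80 = 6.96 s

6.96 s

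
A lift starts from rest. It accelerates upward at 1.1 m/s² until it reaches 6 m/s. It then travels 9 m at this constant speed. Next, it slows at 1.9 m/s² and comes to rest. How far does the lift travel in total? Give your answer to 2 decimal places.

Phase 1 (accelerating): v₀ = 0 m/s, a = 1.1 m/s².
v = v₀ + at → t = (6 − 0) / 1.1 = 5.45 s
v² = v₀² + 2aΔx → Δx = (6² − 0²)/(2·1.1) = 16.4 m

Phase 2 (constant speed): v₀ = 6.00 m/s, a = 0 m/s².
Constant speed: t = d/v = 9/6.00 = 1.50 s

Phase 3 (decelerating): v₀ = 6.00 m/s, a = -1.9 m/s².
v = v₀ + at → t = (0 − 6.00) / -1.9 = 3.16 s
v² = v₀² + 2aΔx → Δx = (0² − 6.00²)/(2·-1.9) = 9.47 m
Total distance = 16.4 + 9.00 + 9.47 = 34.8 m

34.84 m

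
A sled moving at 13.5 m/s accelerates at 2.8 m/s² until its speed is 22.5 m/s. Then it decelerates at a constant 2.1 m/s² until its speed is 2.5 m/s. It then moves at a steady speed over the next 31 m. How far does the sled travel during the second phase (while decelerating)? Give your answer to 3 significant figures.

119 m

Phase 1 (accelerating): v₀ = 13.5 m/s, a = 2.8 m/s².
v = v₀ + at → t = (22.5 − 13.5) / 2.8 = 3.21 s
v² = v₀² + 2aΔx → Δx = (22.5² − 13.5²)/(2·2.8) = 57.9 m

Phase 2 (decelerating): v₀ = 22.5 m/s, a = -2.1 m/s².
v = v₀ + at → t = (2.5 − 22.5) / -2.1 = 9.52 s
v² = v₀² + 2aΔx → Δx = (2.5² − 22.5²)/(2·-2.1) = 119 m
Distance in phase 2 = 119 m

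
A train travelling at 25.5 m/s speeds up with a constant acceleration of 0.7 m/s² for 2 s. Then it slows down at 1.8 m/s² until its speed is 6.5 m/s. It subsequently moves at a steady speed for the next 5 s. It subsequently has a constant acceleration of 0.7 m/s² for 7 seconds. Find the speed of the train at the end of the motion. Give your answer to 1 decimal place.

11.4 m/s

Phase 1 (accelerating): v₀ = 25.5 m/s, a = 0.7 m/s².
v = v₀ + at = 25.5 + (0.7)(2) = 26.9 m/s
Δx = v₀t + ½at² = 25.5·2 + 0.5·0.7·2² = 52.4 m

Phase 2 (decelerating): v₀ = 26.9 m/s, a = -1.8 m/s².
v = v₀ + at → t = (6.5 − 26.9) / -1.8 = 11.3 s
v² = v₀² + 2aΔx → Δx = (6.5² − 26.9²)/(2·-1.8) = 189 m

Phase 3 (constant speed): v₀ = 6.50 m/s, a = 0 m/s².
v = v₀ + at = 6.50 + (0)(5) = 6.50 m/s
Δx = v₀t + ½at² = 6.50·5 + 0.5·0·5² = 32.5 m

Phase 4 (accelerating): v₀ = 6.50 m/s, a = 0.7 m/s².
v = v₀ + at = 6.50 + (0.7)(7) = 11.4 m/s
Δx = v₀t + ½at² = 6.50·7 + 0.5·0.7·7² = 62.6 m
Final speed = 11.4 m/s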